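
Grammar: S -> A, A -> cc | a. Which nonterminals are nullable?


A nonterminal is nullable iff some alternative derives ε (directly, or every symbol in it is nullable)
Nullable: {}


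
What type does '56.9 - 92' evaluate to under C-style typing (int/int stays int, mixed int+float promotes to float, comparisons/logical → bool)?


Operand types: float - int
Rule: mixed int/float promotes to float; int/int stays int
Result type: float


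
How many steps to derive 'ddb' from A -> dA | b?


Derivation: A => dA => ddA => ddb
Steps: 3


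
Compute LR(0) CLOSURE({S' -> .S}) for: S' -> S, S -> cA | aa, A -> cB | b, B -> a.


Start: S' -> .S
For each item with dot before a nonterminal B, add B -> .γ for every B-production
Closure: [S' -> .S, S -> .cA, S -> .aa]


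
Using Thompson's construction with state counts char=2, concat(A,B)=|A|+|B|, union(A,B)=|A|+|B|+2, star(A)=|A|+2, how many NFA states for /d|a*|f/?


Syntax tree has 3 char leaf(s), 2 union(s), 1 star(s)
chars contribute 3×2 = 6; each union adds +2; each star adds +2
Total: 6 + 4 + 2 = 12 states


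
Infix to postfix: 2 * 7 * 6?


Left to right (same or higher precedence on left)
Postfix: 2 7 * 6 *


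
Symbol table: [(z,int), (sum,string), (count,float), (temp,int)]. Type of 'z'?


Lookup 'z' → type int


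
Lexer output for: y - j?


Scan left to right, longest-match per lexeme
Tokens: ID(y), OP(-), ID(j)


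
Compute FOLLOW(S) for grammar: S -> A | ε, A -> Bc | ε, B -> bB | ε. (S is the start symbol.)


$ ∈ FOLLOW(S). For each A -> αBβ: add FIRST(β)\{ε} to FOLLOW(B); if β nullable, add FOLLOW(A).
FOLLOW(S) = {$}


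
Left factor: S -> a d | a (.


Common prefix: 'a'
Factored: S -> a S', S' -> d | (


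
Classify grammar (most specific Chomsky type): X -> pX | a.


Right-linear: every RHS is a terminal or a terminal followed by one nonterminal
Classification: Type 3 (Regular)


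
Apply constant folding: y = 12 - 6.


12 - 6 = 6 at compile time
Optimized: y = 6


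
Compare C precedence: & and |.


'&' is bitwise AND (level 5); '|' is bitwise OR (level 3)
Higher level binds tighter
'&' has higher precedence than '|'


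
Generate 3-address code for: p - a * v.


Break into single-operator statements:
t1 = a * v
t2 = p - t1


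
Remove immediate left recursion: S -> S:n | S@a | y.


Left-recursive alternatives: S:n, S@a; non-recursive: y
Introduce S': S -> yS', S' -> :nS' | @aS' | ε


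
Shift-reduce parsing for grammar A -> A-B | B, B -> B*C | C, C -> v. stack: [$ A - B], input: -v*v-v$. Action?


handle 'A-B' on top; lookahead ∈ FOLLOW(A) = {-, $}
Action: reduce (A -> A-B)


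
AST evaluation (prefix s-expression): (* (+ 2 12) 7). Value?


Evaluate inner: (+ 2 12) = 14
Evaluate root: (* 14 7) = 98
Result: 98


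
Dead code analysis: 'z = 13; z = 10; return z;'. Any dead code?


first assignment to z is overwritten before any read
Dead: 'z = 13'


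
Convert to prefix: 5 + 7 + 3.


left-to-right (same/higher precedence on left): tree is (+ (+ 5 7) 3)
Prefix: + + 5 7 3


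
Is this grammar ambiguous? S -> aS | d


right-linear, alternatives start with distinct terminals 'a' vs 'd': unique leftmost derivation
Unambiguous


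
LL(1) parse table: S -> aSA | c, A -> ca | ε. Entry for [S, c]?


For [S, c]: 'c' ∈ FIRST(c)
Entry: S -> c


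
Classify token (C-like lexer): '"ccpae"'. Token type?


Pattern: double-quoted sequence
Type: STRING_LITERAL


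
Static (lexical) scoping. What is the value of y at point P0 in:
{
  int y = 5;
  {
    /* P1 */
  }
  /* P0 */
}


y declared in the same block as P0
y = 5


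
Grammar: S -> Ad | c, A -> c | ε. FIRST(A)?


Per alternative of A: FIRST(c) = {c}; FIRST(ε) = {ε}
FIRST(A) = {c, ε}


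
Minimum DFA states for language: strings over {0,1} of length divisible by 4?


Track length mod 4: states 0..3, accept at 0
Minimal DFA: 4 states


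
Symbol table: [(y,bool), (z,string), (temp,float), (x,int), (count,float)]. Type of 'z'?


Lookup 'z' → type string


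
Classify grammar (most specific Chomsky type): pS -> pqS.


LHS has context (more than one symbol) and |LHS| ≤ |RHS|
Classification: Type 1 (Context-Sensitive)


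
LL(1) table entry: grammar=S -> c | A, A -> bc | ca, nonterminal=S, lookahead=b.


For [S, b]: 'b' ∈ FIRST(A)
Entry: S -> A


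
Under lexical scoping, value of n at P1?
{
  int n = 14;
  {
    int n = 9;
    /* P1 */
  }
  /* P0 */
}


n declared in the same block as P1
n = 9


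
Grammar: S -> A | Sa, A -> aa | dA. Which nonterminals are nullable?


A nonterminal is nullable iff some alternative derives ε (directly, or every symbol in it is nullable)
Nullable: {}


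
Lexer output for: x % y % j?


Scan left to right, longest-match per lexeme
Tokens: ID(x), OP(%), ID(y), OP(%), ID(j)


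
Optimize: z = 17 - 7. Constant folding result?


17 - 7 = 10 at compile time
Optimized: z = 10


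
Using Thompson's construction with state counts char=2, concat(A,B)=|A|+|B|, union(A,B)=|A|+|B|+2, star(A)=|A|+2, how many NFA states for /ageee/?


Syntax tree has 5 char leaf(s), 0 union(s), 0 star(s)
chars contribute 5×2 = 10; each union adds +2; each star adds +2
Total: 10 + 0 + 0 = 10 states


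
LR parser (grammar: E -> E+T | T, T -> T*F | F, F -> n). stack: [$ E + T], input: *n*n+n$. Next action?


'*' can extend T; shift to build T -> T*F
Action: shift


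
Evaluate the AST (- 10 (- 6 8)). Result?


Evaluate inner: (- 6 8) = -2
Evaluate root: (- 10 -2) = 12
Result: 12


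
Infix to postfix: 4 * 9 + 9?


Left to right (same or higher precedence on left)
Postfix: 4 9 * 9 +


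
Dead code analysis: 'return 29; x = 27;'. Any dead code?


statement follows a return and is unreachable
Dead: 'x = 27'


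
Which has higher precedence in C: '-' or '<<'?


'-' is additive (level 9); '<<' is shift (level 8)
Higher level binds tighter
'-' has higher precedence than '<<'


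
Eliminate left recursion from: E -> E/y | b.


Left-recursive alternatives: E/y; non-recursive: b
Introduce E': E -> bE', E' -> /yE' | ε


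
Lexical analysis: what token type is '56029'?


Pattern: digits only
Type: INTEGER_LITERAL


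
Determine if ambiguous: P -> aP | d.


right-linear, alternatives start with distinct terminals 'a' vs 'd': unique leftmost derivation
Unambiguous


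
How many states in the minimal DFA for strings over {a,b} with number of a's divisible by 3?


Track (count of a) mod 3: states 0..2, accept at 0
Minimal DFA: 3 states


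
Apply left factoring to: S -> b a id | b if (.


Common prefix: 'b'
Factored: S -> b S', S' -> a id | if (


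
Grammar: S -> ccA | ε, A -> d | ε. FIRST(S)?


Per alternative of S: FIRST(ccA) = {c}; FIRST(ε) = {ε}
FIRST(S) = {c, ε}


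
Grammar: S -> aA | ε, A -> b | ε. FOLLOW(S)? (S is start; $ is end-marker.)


$ ∈ FOLLOW(S). For each A -> αBβ: add FIRST(β)\{ε} to FOLLOW(B); if β nullable, add FOLLOW(A).
FOLLOW(S) = {$}


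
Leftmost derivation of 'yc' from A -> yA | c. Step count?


Derivation: A => yA => yc
Steps: 2


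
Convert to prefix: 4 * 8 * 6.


left-to-right (same/higher precedence on left): tree is (* (* 4 8) 6)
Prefix: * * 4 8 6


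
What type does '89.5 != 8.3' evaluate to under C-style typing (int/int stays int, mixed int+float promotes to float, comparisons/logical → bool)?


Operand types: float != float
Rule: comparison yields bool
Result type: bool


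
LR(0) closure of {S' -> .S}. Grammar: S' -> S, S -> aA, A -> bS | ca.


Start: S' -> .S
For each item with dot before a nonterminal B, add B -> .γ for every B-production
Closure: [S' -> .S, S -> .aA]


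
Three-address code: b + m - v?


Break into single-operator statements:
t1 = b + m
t2 = t1 - v


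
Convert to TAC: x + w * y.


Break into single-operator statements:
t1 = w * y
t2 = x + t1


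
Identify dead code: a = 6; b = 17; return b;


a is assigned but never read
Dead: 'a = 6'


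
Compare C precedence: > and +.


'+' is additive (level 9); '>' is relational (level 7)
Higher level binds tighter
'+' has higher precedence than '>'


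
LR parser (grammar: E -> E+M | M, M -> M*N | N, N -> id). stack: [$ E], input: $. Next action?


start symbol E on stack, input exhausted
Action: accept


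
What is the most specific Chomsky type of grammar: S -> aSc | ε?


Single nonterminal LHS, but a^n c^n is not regular
Classification: Type 2 (Context-Free)


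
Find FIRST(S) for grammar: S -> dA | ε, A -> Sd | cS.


Per alternative of S: FIRST(dA) = {d}; FIRST(ε) = {ε}
FIRST(S) = {d, ε}


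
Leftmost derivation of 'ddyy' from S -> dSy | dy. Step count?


Derivation: S => dSy => ddyy
Steps: 2


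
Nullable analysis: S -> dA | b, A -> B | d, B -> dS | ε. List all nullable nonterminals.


A nonterminal is nullable iff some alternative derives ε (directly, or every symbol in it is nullable)
Nullable: {A, B}


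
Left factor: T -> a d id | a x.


Common prefix: 'a'
Factored: T -> a T', T' -> d id | x


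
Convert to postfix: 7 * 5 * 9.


Left to right (same or higher precedence on left)
Postfix: 7 5 * 9 *


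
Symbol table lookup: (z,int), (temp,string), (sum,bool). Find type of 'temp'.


Lookup 'temp' → type string


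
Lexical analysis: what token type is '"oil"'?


Pattern: double-quoted sequence
Type: STRING_LITERAL


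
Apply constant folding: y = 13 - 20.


13 - 20 = -7 at compile time
Optimized: y = -7


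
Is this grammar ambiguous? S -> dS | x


right-linear, alternatives start with distinct terminals 'd' vs 'x': unique leftmost derivation
Unambiguous


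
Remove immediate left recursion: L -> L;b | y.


Left-recursive alternatives: L;b; non-recursive: y
Introduce L': L -> yL', L' -> ;bL' | ε


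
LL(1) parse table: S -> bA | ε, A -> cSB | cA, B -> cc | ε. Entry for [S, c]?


For [S, c]: ε is nullable and 'c' ∈ FOLLOW(S)
Entry: S -> ε


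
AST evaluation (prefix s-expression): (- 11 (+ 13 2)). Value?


Evaluate inner: (+ 13 2) = 15
Evaluate root: (- 11 15) = -4
Result: -4


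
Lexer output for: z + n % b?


Scan left to right, longest-match per lexeme
Tokens: ID(z), OP(+), ID(n), OP(%), ID(b)


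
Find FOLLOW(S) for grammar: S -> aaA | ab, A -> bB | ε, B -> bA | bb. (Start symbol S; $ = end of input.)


$ ∈ FOLLOW(S). For each A -> αBβ: add FIRST(β)\{ε} to FOLLOW(B); if β nullable, add FOLLOW(A).
FOLLOW(S) = {$}


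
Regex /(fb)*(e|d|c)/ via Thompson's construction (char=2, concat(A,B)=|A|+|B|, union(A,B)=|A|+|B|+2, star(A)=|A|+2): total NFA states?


Syntax tree has 5 char leaf(s), 2 union(s), 1 star(s)
chars contribute 5×2 = 10; each union adds +2; each star adds +2
Total: 10 + 4 + 2 = 16 states


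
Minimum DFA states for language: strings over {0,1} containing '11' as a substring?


KMP-style automaton: 2 progress states + 1 absorbing accept = 3
Minimal DFA: 3 states


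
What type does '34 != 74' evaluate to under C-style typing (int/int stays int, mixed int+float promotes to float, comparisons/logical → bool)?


Operand types: int != int
Rule: comparison yields bool
Result type: bool


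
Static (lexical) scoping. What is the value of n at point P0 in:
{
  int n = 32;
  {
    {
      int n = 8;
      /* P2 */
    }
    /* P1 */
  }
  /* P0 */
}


n declared in the same block as P0
n = 32


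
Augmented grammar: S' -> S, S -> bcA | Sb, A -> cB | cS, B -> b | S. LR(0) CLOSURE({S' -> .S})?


Start: S' -> .S
For each item with dot before a nonterminal B, add B -> .γ for every B-production
Closure: [S' -> .S, S -> .bcA, S -> .Sb]


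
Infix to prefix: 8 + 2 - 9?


left-to-right (same/higher precedence on left): tree is (- (+ 8 2) 9)
Prefix: - + 8 2 9


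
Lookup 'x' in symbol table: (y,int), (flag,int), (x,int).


Lookup 'x' → type int


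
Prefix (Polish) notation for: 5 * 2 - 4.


left-to-right (same/higher precedence on left): tree is (- (* 5 2) 4)
Prefix: - * 5 2 4


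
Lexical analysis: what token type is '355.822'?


Pattern: digits with a decimal point
Type: FLOAT_LITERAL


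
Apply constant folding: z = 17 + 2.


17 + 2 = 19 at compile time
Optimized: z = 19


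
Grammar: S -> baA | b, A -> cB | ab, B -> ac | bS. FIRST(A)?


Per alternative of A: FIRST(cB) = {c}; FIRST(ab) = {a}
FIRST(A) = {a, c}


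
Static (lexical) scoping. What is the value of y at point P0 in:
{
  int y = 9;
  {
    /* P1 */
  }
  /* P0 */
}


y declared in the same block as P0
y = 9


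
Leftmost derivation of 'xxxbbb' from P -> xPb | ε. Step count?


Derivation: P => xPb => xxPbb => xxxPbbb => xxxbbb
Steps: 4


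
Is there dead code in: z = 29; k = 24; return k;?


z is assigned but never read
Dead: 'z = 29'


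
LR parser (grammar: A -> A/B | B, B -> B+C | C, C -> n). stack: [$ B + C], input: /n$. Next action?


handle 'B+C' on top
Action: reduce (B -> B+C)


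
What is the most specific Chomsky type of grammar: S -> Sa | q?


Left-linear: every RHS is a terminal or one nonterminal followed by a terminal
Classification: Type 3 (Regular)


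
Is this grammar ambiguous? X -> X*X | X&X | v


'v*v&v' has two parse trees (no precedence encoded between * and &)
Ambiguous


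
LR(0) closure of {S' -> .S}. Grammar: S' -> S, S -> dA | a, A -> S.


Start: S' -> .S
For each item with dot before a nonterminal B, add B -> .γ for every B-production
Closure: [S' -> .S, S -> .dA, S -> .a]


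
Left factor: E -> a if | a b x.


Common prefix: 'a'
Factored: E -> a E', E' -> if | b x


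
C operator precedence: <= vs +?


'+' is additive (level 9); '<=' is relational (level 7)
Higher level binds tighter
'+' has higher precedence than '<='


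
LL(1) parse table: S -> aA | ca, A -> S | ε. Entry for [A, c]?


For [A, c]: 'c' ∈ FIRST(S)
Entry: A -> S


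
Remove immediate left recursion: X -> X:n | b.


Left-recursive alternatives: X:n; non-recursive: b
Introduce X': X -> bX', X' -> :nX' | ε


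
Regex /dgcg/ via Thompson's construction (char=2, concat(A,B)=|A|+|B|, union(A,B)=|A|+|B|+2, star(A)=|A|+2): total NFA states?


Syntax tree has 4 char leaf(s), 0 union(s), 0 star(s)
chars contribute 4×2 = 8; each union adds +2; each star adds +2
Total: 8 + 0 + 0 = 8 states


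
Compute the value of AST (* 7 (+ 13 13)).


Evaluate inner: (+ 13 13) = 26
Evaluate root: (* 7 26) = 182
Result: 182


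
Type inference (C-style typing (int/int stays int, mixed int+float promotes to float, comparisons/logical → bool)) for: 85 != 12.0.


Operand types: int != float
Rule: comparison yields bool
Result type: bool


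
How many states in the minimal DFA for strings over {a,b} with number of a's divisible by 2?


Track (count of a) mod 2: states 0..1, accept at 0
Minimal DFA: 2 states


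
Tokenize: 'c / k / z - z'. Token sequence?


Scan left to right, longest-match per lexeme
Tokens: ID(c), OP(/), ID(k), OP(/), ID(z), OP(-), ID(z)


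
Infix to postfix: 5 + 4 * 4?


* has higher precedence, evaluate 4*4 first
Postfix: 5 4 4 * +


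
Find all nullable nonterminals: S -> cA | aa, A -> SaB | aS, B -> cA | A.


A nonterminal is nullable iff some alternative derives ε (directly, or every symbol in it is nullable)
Nullable: {}


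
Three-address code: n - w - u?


Break into single-operator statements:
t1 = n - w
t2 = t1 - u


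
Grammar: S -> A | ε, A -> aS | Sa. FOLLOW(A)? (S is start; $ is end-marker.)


$ ∈ FOLLOW(S). For each A -> αBβ: add FIRST(β)\{ε} to FOLLOW(B); if β nullable, add FOLLOW(A).
FOLLOW(A) = {$, a}


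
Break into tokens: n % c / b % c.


Scan left to right, longest-match per lexeme
Tokens: ID(n), OP(%), ID(c), OP(/), ID(b), OP(%), ID(c)


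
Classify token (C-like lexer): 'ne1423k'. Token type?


Pattern: letter/underscore followed by alphanumerics, not a keyword
Type: IDENTIFIER


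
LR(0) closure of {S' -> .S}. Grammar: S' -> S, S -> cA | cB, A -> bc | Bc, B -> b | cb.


Start: S' -> .S
For each item with dot before a nonterminal B, add B -> .γ for every B-production
Closure: [S' -> .S, S -> .cA, S -> .cB]


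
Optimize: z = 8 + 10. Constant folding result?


8 + 10 = 18 at compile time
Optimized: z = 18


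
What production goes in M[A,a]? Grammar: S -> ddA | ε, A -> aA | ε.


For [A, a]: 'a' ∈ FIRST(aA)
Entry: A -> aA


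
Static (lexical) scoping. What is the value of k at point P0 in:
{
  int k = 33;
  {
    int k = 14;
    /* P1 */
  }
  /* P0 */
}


k declared in the same block as P0
k = 33


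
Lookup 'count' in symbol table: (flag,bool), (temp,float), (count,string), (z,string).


Lookup 'count' → type string


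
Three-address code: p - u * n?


Break into single-operator statements:
t1 = u * n
t2 = p - t1


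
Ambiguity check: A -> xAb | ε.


balanced x^n…b^n: each string has a unique parse
Unambiguous


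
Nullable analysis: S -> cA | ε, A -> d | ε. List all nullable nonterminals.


A nonterminal is nullable iff some alternative derives ε (directly, or every symbol in it is nullable)
Nullable: {A, S}


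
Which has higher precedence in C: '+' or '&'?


'+' is additive (level 9); '&' is bitwise AND (level 5)
Higher level binds tighter
'+' has higher precedence than '&'


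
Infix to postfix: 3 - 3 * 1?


* has higher precedence, evaluate 3*1 first
Postfix: 3 3 1 * -


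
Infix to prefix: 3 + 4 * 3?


'*' binds tighter: tree is (+ 3 (* 4 3))
Prefix: + 3 * 4 3


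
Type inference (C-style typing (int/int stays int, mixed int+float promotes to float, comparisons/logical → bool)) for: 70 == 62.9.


Operand types: int == float
Rule: comparison yields bool
Result type: bool


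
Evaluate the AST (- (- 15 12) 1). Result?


Evaluate inner: (- 15 12) = 3
Evaluate root: (- 3 1) = 2
Result: 2


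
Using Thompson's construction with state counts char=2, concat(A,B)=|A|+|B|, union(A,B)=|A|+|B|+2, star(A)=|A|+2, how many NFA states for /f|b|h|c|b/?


Syntax tree has 5 char leaf(s), 4 union(s), 0 star(s)
chars contribute 5×2 = 10; each union adds +2; each star adds +2
Total: 10 + 8 + 0 = 18 states


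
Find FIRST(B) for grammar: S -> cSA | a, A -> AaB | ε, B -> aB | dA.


Per alternative of B: FIRST(aB) = {a}; FIRST(dA) = {d}
FIRST(B) = {a, d}


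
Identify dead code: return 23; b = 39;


statement follows a return and is unreachable
Dead: 'b = 39'


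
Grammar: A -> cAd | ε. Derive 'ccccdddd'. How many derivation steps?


Derivation: A => cAd => ccAdd => cccAddd => ccccAdddd => ccccdddd
Steps: 5


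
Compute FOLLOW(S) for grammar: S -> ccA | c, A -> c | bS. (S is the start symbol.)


$ ∈ FOLLOW(S). For each A -> αBβ: add FIRST(β)\{ε} to FOLLOW(B); if β nullable, add FOLLOW(A).
FOLLOW(S) = {$}


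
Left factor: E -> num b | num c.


Common prefix: 'num'
Factored: E -> num E', E' -> b | c


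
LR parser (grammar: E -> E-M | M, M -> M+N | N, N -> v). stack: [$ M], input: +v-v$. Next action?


shift '+' to continue M -> M+N
Action: shift


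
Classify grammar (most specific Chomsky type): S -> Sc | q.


Left-linear: every RHS is a terminal or one nonterminal followed by a terminal
Classification: Type 3 (Regular)


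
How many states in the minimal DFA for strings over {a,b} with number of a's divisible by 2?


Track (count of a) mod 2: states 0..1, accept at 0
Minimal DFA: 2 states


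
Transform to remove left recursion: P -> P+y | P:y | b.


Left-recursive alternatives: P+y, P:y; non-recursive: b
Introduce P': P -> bP', P' -> +yP' | :yP' | ε


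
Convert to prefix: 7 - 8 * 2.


'*' binds tighter: tree is (- 7 (* 8 2))
Prefix: - 7 * 8 2


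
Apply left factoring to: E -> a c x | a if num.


Common prefix: 'a'
Factored: E -> a E', E' -> c x | if num


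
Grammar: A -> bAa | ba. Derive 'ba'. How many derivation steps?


Derivation: A => ba
Steps: 1


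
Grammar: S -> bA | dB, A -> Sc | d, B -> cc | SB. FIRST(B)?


Per alternative of B: FIRST(cc) = {c}; FIRST(SB) = {b, d}
FIRST(B) = {b, c, d}


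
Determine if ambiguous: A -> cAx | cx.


balanced c^n…x^n: each string has a unique parse
Unambiguous


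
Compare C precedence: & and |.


'&' is bitwise AND (level 5); '|' is bitwise OR (level 3)
Higher level binds tighter
'&' has higher precedence than '|'


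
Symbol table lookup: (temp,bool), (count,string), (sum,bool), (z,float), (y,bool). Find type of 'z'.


Lookup 'z' → type float


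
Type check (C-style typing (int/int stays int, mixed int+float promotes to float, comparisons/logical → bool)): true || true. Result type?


Operand types: bool || bool
Rule: logical operators take bool operands and yield bool
Result type: bool


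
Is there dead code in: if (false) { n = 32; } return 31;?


condition is constant false, so the whole block is unreachable
Dead: 'if (false) { n = 32; }'


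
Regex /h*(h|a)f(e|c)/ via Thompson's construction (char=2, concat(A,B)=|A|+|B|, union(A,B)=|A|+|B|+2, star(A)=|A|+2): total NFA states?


Syntax tree has 6 char leaf(s), 2 union(s), 1 star(s)
chars contribute 6×2 = 12; each union adds +2; each star adds +2
Total: 12 + 4 + 2 = 18 states


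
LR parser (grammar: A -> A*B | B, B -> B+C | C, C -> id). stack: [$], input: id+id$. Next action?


no handle on stack; shift 'id'
Action: shift


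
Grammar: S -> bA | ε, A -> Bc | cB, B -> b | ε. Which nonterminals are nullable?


A nonterminal is nullable iff some alternative derives ε (directly, or every symbol in it is nullable)
Nullable: {B, S}


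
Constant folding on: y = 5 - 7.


5 - 7 = -2 at compile time
Optimized: y = -2


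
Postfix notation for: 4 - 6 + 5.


Left to right (same or higher precedence on left)
Postfix: 4 6 - 5 +


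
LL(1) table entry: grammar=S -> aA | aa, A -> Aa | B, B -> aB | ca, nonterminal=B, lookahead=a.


For [B, a]: 'a' ∈ FIRST(aB)
Entry: B -> aB


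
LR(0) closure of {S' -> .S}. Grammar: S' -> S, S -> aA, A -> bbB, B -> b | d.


Start: S' -> .S
For each item with dot before a nonterminal B, add B -> .γ for every B-production
Closure: [S' -> .S, S -> .aA]


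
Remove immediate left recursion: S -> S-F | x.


Left-recursive alternatives: S-F; non-recursive: x
Introduce S': S -> xS', S' -> -FS' | ε


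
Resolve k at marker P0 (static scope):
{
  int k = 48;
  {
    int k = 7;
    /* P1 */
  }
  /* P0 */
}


k declared in the same block as P0
k = 48


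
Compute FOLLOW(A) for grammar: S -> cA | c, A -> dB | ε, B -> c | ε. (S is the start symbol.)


$ ∈ FOLLOW(S). For each A -> αBβ: add FIRST(β)\{ε} to FOLLOW(B); if β nullable, add FOLLOW(A).
FOLLOW(A) = {$}


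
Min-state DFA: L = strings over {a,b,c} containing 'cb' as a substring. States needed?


KMP-style automaton: 2 progress states + 1 absorbing accept = 3
Minimal DFA: 3 states


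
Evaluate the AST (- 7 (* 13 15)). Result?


Evaluate inner: (* 13 15) = 195
Evaluate root: (- 7 195) = -188
Result: -188


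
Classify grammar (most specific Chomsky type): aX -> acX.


LHS has context (more than one symbol) and |LHS| ≤ |RHS|
Classification: Type 1 (Context-Sensitive)


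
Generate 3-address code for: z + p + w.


Break into single-operator statements:
t1 = z + p
t2 = t1 + w


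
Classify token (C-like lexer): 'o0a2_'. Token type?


Pattern: letter/underscore followed by alphanumerics, not a keyword
Type: IDENTIFIER


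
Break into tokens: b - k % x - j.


Scan left to right, longest-match per lexeme
Tokens: ID(b), OP(-), ID(k), OP(%), ID(x), OP(-), ID(j)


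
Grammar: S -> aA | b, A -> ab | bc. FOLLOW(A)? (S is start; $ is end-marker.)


$ ∈ FOLLOW(S). For each A -> αBβ: add FIRST(β)\{ε} to FOLLOW(B); if β nullable, add FOLLOW(A).
FOLLOW(A) = {$}


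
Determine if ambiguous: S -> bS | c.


right-linear, alternatives start with distinct terminals 'b' vs 'c': unique leftmost derivation
Unambiguous


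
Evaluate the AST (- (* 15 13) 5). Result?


Evaluate inner: (* 15 13) = 195
Evaluate root: (- 195 5) = 190
Result: 190


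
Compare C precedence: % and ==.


'%' is multiplicative (level 10); '==' is equality (level 6)
Higher level binds tighter
'%' has higher precedence than '=='


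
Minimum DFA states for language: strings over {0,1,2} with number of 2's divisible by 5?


Track (count of 2) mod 5: states 0..4, accept at 0
Minimal DFA: 5 states


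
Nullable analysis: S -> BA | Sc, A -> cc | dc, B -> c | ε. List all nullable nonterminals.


A nonterminal is nullable iff some alternative derives ε (directly, or every symbol in it is nullable)
Nullable: {B}


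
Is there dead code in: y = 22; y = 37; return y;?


first assignment to y is overwritten before any read
Dead: 'y = 22'


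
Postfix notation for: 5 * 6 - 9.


Left to right (same or higher precedence on left)
Postfix: 5 6 * 9 -


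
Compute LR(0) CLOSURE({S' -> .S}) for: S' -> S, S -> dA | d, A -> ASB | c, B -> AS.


Start: S' -> .S
For each item with dot before a nonterminal B, add B -> .γ for every B-production
Closure: [S' -> .S, S -> .dA, S -> .d]


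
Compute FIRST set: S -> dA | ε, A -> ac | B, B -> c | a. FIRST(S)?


Per alternative of S: FIRST(dA) = {d}; FIRST(ε) = {ε}
FIRST(S) = {d, ε}


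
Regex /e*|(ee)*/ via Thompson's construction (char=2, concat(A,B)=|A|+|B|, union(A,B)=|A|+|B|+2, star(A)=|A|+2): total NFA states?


Syntax tree has 3 char leaf(s), 1 union(s), 2 star(s)
chars contribute 3×2 = 6; each union adds +2; each star adds +2
Total: 6 + 2 + 4 = 12 states


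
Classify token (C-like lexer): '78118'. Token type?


Pattern: digits only
Type: INTEGER_LITERAL


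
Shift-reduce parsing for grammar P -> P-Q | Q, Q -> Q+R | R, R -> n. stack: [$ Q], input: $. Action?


lookahead ∉ {+} so Q won't extend; reduce P -> Q
Action: reduce (P -> Q)


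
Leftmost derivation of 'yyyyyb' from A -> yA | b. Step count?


Derivation: A => yA => yyA => yyyA => yyyyA => yyyyyA => yyyyyb
Steps: 6


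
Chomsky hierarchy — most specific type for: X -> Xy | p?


Left-linear: every RHS is a terminal or one nonterminal followed by a terminal
Classification: Type 3 (Regular)


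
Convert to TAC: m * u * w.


Break into single-operator statements:
t1 = m * u
t2 = t1 * w


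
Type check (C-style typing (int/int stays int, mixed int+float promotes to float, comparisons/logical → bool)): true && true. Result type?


Operand types: bool && bool
Rule: logical operators take bool operands and yield bool
Result type: bool


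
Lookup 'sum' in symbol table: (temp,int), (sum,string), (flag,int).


Lookup 'sum' → type string


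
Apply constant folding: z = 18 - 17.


18 - 17 = 1 at compile time
Optimized: z = 1


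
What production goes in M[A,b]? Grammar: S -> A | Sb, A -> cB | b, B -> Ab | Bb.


For [A, b]: 'b' ∈ FIRST(b)
Entry: A -> b


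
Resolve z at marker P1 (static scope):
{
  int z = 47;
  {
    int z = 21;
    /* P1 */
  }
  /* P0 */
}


z declared in the same block as P1
z = 21


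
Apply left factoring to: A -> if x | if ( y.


Common prefix: 'if'
Factored: A -> if A', A' -> x | ( y


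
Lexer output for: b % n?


Scan left to right, longest-match per lexeme
Tokens: ID(b), OP(%), ID(n)


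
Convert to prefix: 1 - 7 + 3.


left-to-right (same/higher precedence on left): tree is (+ (- 1 7) 3)
Prefix: + - 1 7 3


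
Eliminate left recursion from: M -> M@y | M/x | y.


Left-recursive alternatives: M@y, M/x; non-recursive: y
Introduce M': M -> yM', M' -> @yM' | /xM' | ε


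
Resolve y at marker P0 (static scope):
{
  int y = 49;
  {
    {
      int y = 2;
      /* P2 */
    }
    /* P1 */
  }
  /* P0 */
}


y declared in the same block as P0
y = 49


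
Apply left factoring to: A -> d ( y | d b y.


Common prefix: 'd'
Factored: A -> d A', A' -> ( y | b y


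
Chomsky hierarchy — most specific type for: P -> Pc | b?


Left-linear: every RHS is a terminal or one nonterminal followed by a terminal
Classification: Type 3 (Regular)


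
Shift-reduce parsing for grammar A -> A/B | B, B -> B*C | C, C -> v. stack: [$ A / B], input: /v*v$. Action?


handle 'A/B' on top; lookahead ∈ FOLLOW(A) = {/, $}
Action: reduce (A -> A/B)


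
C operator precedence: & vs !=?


'!=' is equality (level 6); '&' is bitwise AND (level 5)
Higher level binds tighter
'!=' has higher precedence than '&'


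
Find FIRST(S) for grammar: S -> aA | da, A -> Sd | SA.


Per alternative of S: FIRST(aA) = {a}; FIRST(da) = {d}
FIRST(S) = {a, d}


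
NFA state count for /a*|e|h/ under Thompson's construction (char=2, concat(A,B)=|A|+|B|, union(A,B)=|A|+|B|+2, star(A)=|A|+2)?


Syntax tree has 3 char leaf(s), 2 union(s), 1 star(s)
chars contribute 3×2 = 6; each union adds +2; each star adds +2
Total: 6 + 4 + 2 = 12 states


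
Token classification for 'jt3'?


Pattern: letter/underscore followed by alphanumerics, not a keyword
Type: IDENTIFIER


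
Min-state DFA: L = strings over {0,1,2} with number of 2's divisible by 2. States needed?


Track (count of 2) mod 2: states 0..1, accept at 0
Minimal DFA: 2 states


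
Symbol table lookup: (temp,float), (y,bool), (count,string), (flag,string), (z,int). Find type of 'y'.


Lookup 'y' → type bool


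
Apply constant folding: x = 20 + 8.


20 + 8 = 28 at compile time
Optimized: x = 28


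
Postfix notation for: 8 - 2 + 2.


Left to right (same or higher precedence on left)
Postfix: 8 2 - 2 +


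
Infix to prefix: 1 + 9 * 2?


'*' binds tighter: tree is (+ 1 (* 9 2))
Prefix: + 1 * 9 2


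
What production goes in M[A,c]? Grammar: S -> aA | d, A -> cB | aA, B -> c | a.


For [A, c]: 'c' ∈ FIRST(cB)
Entry: A -> cB


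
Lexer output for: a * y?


Scan left to right, longest-match per lexeme
Tokens: ID(a), OP(*), ID(y)


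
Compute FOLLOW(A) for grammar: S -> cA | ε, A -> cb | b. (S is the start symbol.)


$ ∈ FOLLOW(S). For each A -> αBβ: add FIRST(β)\{ε} to FOLLOW(B); if β nullable, add FOLLOW(A).
FOLLOW(A) = {$}


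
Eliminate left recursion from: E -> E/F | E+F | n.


Left-recursive alternatives: E/F, E+F; non-recursive: n
Introduce E': E -> nE', E' -> /FE' | +FE' | ε


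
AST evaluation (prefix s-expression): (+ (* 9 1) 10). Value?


Evaluate inner: (* 9 1) = 9
Evaluate root: (+ 9 10) = 19
Result: 19


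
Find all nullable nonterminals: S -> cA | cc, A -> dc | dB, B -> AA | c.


A nonterminal is nullable iff some alternative derives ε (directly, or every symbol in it is nullable)
Nullable: {}


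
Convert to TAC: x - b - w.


Break into single-operator statements:
t1 = x - b
t2 = t1 - w


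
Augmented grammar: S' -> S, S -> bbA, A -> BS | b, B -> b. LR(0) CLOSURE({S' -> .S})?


Start: S' -> .S
For each item with dot before a nonterminal B, add B -> .γ for every B-production
Closure: [S' -> .S, S -> .bbA]


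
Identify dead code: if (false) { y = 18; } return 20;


condition is constant false, so the whole block is unreachable
Dead: 'if (false) { y = 18; }'


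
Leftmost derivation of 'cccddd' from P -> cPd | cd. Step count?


Derivation: P => cPd => ccPdd => cccddd
Steps: 3


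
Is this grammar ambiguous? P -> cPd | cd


balanced c^n…d^n: each string has a unique parse
Unambiguous


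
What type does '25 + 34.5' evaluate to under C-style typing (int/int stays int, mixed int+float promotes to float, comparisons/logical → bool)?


Operand types: int + float
Rule: mixed int/float promotes to float; int/int stays int
Result type: float


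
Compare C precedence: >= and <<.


'<<' is shift (level 8); '>=' is relational (level 7)
Higher level binds tighter
'<<' has higher precedence than '>='


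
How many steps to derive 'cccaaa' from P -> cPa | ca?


Derivation: P => cPa => ccPaa => cccaaa
Steps: 3


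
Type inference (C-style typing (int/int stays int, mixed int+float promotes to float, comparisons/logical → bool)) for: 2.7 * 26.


Operand types: float * int
Rule: mixed int/float promotes to float; int/int stays int
Result type: float


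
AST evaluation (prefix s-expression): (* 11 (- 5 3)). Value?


Evaluate inner: (- 5 3) = 2
Evaluate root: (* 11 2) = 22
Result: 22


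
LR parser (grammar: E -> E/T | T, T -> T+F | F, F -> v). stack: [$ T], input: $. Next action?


lookahead ∉ {+} so T won't extend; reduce E -> T
Action: reduce (E -> T)


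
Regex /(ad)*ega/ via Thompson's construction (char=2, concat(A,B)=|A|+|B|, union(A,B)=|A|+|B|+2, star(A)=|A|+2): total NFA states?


Syntax tree has 5 char leaf(s), 0 union(s), 1 star(s)
chars contribute 5×2 = 10; each union adds +2; each star adds +2
Total: 10 + 0 + 2 = 12 states


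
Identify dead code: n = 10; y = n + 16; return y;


n is read by y's definition; y is returned
No dead code


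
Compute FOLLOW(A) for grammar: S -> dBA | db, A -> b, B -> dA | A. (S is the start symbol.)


$ ∈ FOLLOW(S). For each A -> αBβ: add FIRST(β)\{ε} to FOLLOW(B); if β nullable, add FOLLOW(A).
FOLLOW(A) = {$, b}


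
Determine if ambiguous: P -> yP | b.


right-linear, alternatives start with distinct terminals 'y' vs 'b': unique leftmost derivation
Unambiguous


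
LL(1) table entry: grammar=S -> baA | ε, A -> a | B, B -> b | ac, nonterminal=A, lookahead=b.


For [A, b]: 'b' ∈ FIRST(B)
Entry: A -> B


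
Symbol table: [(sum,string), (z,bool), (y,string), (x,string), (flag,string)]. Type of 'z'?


Lookup 'z' → type bool


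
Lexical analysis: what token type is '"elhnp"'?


Pattern: double-quoted sequence
Type: STRING_LITERAL


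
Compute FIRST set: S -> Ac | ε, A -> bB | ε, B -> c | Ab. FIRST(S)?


Per alternative of S: FIRST(Ac) = {b, c}; FIRST(ε) = {ε}
FIRST(S) = {b, c, ε}


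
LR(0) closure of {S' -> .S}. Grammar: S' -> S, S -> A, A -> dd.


Start: S' -> .S
For each item with dot before a nonterminal B, add B -> .γ for every B-production
Closure: [S' -> .S, S -> .A, A -> .dd]


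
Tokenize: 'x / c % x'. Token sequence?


Scan left to right, longest-match per lexeme
Tokens: ID(x), OP(/), ID(c), OP(%), ID(x)


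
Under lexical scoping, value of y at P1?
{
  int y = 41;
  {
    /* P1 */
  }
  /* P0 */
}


P1's block does not declare y; resolves to the enclosing declaration at depth 0
y = 41


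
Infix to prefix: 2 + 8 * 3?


'*' binds tighter: tree is (+ 2 (* 8 3))
Prefix: + 2 * 8 3


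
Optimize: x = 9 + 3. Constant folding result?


9 + 3 = 12 at compile time
Optimized: x = 12


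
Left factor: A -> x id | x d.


Common prefix: 'x'
Factored: A -> x A', A' -> id | d


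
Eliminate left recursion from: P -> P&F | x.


Left-recursive alternatives: P&F; non-recursive: x
Introduce P': P -> xP', P' -> &FP' | ε


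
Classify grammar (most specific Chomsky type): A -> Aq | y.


Left-linear: every RHS is a terminal or one nonterminal followed by a terminal
Classification: Type 3 (Regular)


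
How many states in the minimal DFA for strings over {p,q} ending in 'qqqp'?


Track the longest suffix of input matching a prefix of 'qqqp': 5 classes (prefixes of length 0..4)
Minimal DFA: 5 states


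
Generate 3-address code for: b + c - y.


Break into single-operator statements:
t1 = b + c
t2 = t1 - y


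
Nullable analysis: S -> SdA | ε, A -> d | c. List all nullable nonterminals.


A nonterminal is nullable iff some alternative derives ε (directly, or every symbol in it is nullable)
Nullable: {S}


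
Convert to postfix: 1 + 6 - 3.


Left to right (same or higher precedence on left)
Postfix: 1 6 + 3 -


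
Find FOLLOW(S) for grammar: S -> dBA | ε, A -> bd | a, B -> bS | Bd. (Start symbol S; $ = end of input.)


$ ∈ FOLLOW(S). For each A -> αBβ: add FIRST(β)\{ε} to FOLLOW(B); if β nullable, add FOLLOW(A).
FOLLOW(S) = {$, a, b, d}


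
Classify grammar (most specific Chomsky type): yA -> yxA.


LHS has context (more than one symbol) and |LHS| ≤ |RHS|
Classification: Type 1 (Context-Sensitive)


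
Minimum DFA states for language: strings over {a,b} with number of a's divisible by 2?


Track (count of a) mod 2: states 0..1, accept at 0
Minimal DFA: 2 states


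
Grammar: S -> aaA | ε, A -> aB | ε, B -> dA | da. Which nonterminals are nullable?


A nonterminal is nullable iff some alternative derives ε (directly, or every symbol in it is nullable)
Nullable: {A, S}


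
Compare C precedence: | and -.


'-' is additive (level 9); '|' is bitwise OR (level 3)
Higher level binds tighter
'-' has higher precedence than '|'


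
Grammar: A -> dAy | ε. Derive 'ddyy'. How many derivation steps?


Derivation: A => dAy => ddAyy => ddyy
Steps: 3


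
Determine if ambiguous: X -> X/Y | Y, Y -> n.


precedence layered via separate nonterminal Y: deterministic
Unambiguous


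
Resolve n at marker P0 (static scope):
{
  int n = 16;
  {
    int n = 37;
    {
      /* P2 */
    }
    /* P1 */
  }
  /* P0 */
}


n declared in the same block as P0
n = 16


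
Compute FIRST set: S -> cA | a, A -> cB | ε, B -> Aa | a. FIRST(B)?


Per alternative of B: FIRST(Aa) = {a, c}; FIRST(a) = {a}
FIRST(B) = {a, c}


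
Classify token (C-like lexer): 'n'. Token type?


Pattern: letter/underscore followed by alphanumerics, not a keyword
Type: IDENTIFIER


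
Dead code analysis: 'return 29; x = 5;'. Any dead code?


statement follows a return and is unreachable
Dead: 'x = 5'


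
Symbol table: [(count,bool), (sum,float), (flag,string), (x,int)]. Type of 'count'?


Lookup 'count' → type bool


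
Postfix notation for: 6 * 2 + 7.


Left to right (same or higher precedence on left)
Postfix: 6 2 * 7 +


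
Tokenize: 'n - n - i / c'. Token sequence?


Scan left to right, longest-match per lexeme
Tokens: ID(n), OP(-), ID(n), OP(-), ID(i), OP(/), ID(c)


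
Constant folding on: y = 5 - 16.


5 - 16 = -11 at compile time
Optimized: y = -11


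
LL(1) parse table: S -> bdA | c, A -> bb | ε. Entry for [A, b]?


For [A, b]: 'b' ∈ FIRST(bb)
Entry: A -> bb


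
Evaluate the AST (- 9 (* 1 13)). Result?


Evaluate inner: (* 1 13) = 13
Evaluate root: (- 9 13) = -4
Result: -4


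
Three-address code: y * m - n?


Break into single-operator statements:
t1 = y * m
t2 = t1 - n


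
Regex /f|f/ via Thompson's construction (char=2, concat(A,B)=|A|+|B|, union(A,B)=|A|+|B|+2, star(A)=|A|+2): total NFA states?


Syntax tree has 2 char leaf(s), 1 union(s), 0 star(s)
chars contribute 2×2 = 4; each union adds +2; each star adds +2
Total: 4 + 2 + 0 = 6 states


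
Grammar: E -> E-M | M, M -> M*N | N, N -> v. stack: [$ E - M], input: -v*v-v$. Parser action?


handle 'E-M' on top; lookahead ∈ FOLLOW(E) = {-, $}
Action: reduce (E -> E-M)


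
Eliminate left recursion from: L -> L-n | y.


Left-recursive alternatives: L-n; non-recursive: y
Introduce L': L -> yL', L' -> -nL' | ε


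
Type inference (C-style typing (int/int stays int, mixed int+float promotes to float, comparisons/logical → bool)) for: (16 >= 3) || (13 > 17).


Operand types: bool || bool
Rule: logical operators take bool operands and yield bool
Result type: bool
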